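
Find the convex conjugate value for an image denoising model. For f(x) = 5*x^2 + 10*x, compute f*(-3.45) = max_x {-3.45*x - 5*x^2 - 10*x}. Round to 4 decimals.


f*(y) = sup_x {y*x - a*x^2 - b*x} = sup_x {(y-b)*x - a*x^2}
FOC: (y - b) - 2a*x = 0 => x* = (y - b)/(2a)
x* = (-3.45 - 10)/(2*5) = -1.345
f*(-3.45) = (y-b)^2/(4a) = (-3.45 - 10)^2/(4*5)
= 180.9025/20 = 9.0451


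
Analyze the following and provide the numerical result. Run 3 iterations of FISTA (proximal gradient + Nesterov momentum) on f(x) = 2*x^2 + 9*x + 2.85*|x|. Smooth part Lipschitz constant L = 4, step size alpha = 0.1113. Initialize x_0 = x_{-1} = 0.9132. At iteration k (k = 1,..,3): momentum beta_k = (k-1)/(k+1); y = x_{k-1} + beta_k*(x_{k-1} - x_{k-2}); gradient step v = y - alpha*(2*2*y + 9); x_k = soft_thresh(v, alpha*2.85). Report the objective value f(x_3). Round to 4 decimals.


FISTA on f(x) = 2*x^2 + 9*x + 2.85*|x|
L = 4, alpha = 0.1113
Iteration 1: beta = 0.0, y = 0.9132 + 0.0*(0.9132 - 0.9132) = 0.9132
  grad(y) = 12.6528, v = y - alpha*grad = -0.4951
  prox(v) = soft_thresh(-0.4951, 0.3172) = -0.1779
Iteration 2: beta = 0.3333, y = -0.1779 + 0.3333*(-0.1779 - 0.9132) = -0.5415
  grad(y) = 6.8339, v = y - alpha*grad = -1.3021
  prox(v) = soft_thresh(-1.3021, 0.3172) = -0.9849
Iteration 3: beta = 0.5, y = -0.9849 + 0.5*(-0.9849 + 0.1779) = -1.3885
  grad(y) = 3.4461, v = y - alpha*grad = -1.772
  prox(v) = soft_thresh(-1.772, 0.3172) = -1.4548
f(x_3) = 2*(-1.4548)^2 + 9*(-1.4548) + 2.85*|-1.4548| = -4.7141


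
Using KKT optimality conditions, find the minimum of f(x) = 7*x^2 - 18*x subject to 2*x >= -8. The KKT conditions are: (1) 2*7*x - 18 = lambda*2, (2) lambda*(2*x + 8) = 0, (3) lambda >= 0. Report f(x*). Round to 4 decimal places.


Step 1: Try lambda = 0 (constraint inactive).
Stationarity: 2*7*x - 18 = 0
x* = 18/(2*7) = 9/7 = 1.2857 (rounded; the exact value 9/7 is used below)
Check constraint: 2*1.2857 = 2.5714 >= -8 -- satisfied.
Step 2: Compute optimal value.
f(x*) = 7*(9/7)^2 - 18*(9/7) = -11.5714


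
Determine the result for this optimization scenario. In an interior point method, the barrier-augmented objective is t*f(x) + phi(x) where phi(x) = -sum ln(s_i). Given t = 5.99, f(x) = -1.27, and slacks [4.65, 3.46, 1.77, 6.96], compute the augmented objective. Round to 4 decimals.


Step 1: Compute log-barrier.
ln values: [1.5369, 1.2413, 0.571, 1.9402]
phi = -(1.5369 + 1.2413 + 0.571 + 1.9402) = -5.2893
Step 2: Compute augmented objective.
t*f(x) = 5.99*-1.27 = -7.6073
Total = -7.6073 - 5.2893 = -12.8966


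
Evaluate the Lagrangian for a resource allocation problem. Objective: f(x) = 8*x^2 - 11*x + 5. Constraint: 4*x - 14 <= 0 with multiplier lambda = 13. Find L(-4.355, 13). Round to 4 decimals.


Step 1: Evaluate f(x).
f(-4.355) = 8*(-4.355)^2 - 11*(-4.355) + 5 = 204.6332
Step 2: Evaluate g(x).
g(-4.355) = 4*-4.355 - 14 = -31.42
Step 3: Compute Lagrangian.
L = 204.6332 + 13*-31.42 = -203.8268


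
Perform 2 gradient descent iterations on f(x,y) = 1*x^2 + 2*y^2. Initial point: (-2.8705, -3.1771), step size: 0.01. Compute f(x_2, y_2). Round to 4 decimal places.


Gradient descent on f(x,y) = 1*x^2 + 2*y^2.
Starting point: (-2.8705, -3.1771), alpha = 0.01
Step 1: grad_x = 2*1*-2.8705 = -5.741, grad_y = 2*2*-3.1771 = -12.7084
  x_1 = -2.8705 - 0.01*-5.741 = -2.8131
  y_1 = -3.1771 - 0.01*-12.7084 = -3.05
Step 2: grad_x = 2*1*-2.8131 = -5.6262, grad_y = 2*2*-3.05 = -12.2001
  x_2 = -2.8131 - 0.01*-5.6262 = -2.7568
  y_2 = -3.05 - 0.01*-12.2001 = -2.928
f(-2.7568, -2.928) = 1*(-2.7568)^2 + 2*(-2.928)^2 = 24.7466


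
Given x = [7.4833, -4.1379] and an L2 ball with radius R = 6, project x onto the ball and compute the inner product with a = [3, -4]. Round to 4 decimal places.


Step 1: Compute ||x|| (intermediates to 6 decimals).
||x|| = sqrt(7.4833^2 + (-4.1379)^2) = 8.55114
Step 2: Project.
Since ||x|| > R, scale = R/||x|| = 6/8.55114 = 0.701661, proj(x) = scale * x
proj(x) = [5.25074, -2.903403]
Step 3: Dot product.
a^T * proj(x) = 3*5.25074 - 4*(-2.903403) = 27.3658


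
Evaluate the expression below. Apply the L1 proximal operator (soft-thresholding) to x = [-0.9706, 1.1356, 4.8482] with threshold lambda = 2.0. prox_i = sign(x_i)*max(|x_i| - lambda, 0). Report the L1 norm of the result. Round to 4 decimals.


Soft-thresholding with lambda = 2.0:
prox(-0.9706) = sign(-0.9706)*max(|-0.9706| - 2.0, 0) = 0.0
prox(1.1356) = sign(1.1356)*max(|1.1356| - 2.0, 0) = 0.0
prox(4.8482) = sign(4.8482)*max(|4.8482| - 2.0, 0) = 2.8482
prox(x) = [0.0, 0.0, 2.8482]
||prox(x)||_1 = 0.0 + 0.0 + 2.8482 = 2.8482


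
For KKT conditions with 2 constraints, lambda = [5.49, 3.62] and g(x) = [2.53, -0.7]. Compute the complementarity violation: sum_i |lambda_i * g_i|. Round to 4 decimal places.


KKT complementary slackness check:
lambda_1 * g_1 = 5.49 * 2.53 = 13.8897
lambda_2 * g_2 = 3.62 * -0.7 = -2.534
Total violation = 13.8897 + 2.534 = 16.4237


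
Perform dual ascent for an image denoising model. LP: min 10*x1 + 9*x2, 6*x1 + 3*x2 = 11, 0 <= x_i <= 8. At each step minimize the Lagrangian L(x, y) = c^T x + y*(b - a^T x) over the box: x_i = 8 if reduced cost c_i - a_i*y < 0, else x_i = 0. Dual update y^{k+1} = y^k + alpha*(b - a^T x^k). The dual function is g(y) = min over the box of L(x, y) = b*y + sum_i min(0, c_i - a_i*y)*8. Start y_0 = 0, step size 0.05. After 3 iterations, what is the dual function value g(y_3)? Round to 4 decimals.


Dual ascent for LP: min 10*x1 + 9*x2, 6*x1 + 3*x2 = 11, 0 <= x_i <= 8
Step 1: y^k = 0.0, reduced costs: (10.0, 9.0)
  x^k = (0.0, 0.0), subgradient = b - a^T x = 11.0
  y^{k+1} = 0.0 + 0.05*11.0 = 0.55
Step 2: y^k = 0.55, reduced costs: (6.7, 7.35)
  x^k = (0.0, 0.0), subgradient = b - a^T x = 11.0
  y^{k+1} = 0.55 + 0.05*11.0 = 1.1
Step 3: y^k = 1.1, reduced costs: (3.4, 5.7)
  x^k = (0.0, 0.0), subgradient = b - a^T x = 11.0
  y^{k+1} = 1.1 + 0.05*11.0 = 1.65
Dual objective at y_3 = 1.65: reduced costs (0.1, 4.05), box minimizer x = (0.0, 0.0)
g(y_3) = b*y + (c1 - a1*y)*x1 + (c2 - a2*y)*x2 = 11*1.65 + 0.1*0.0 + 4.05*0.0 = 18.15 + 0.0 + 0.0 = 18.15


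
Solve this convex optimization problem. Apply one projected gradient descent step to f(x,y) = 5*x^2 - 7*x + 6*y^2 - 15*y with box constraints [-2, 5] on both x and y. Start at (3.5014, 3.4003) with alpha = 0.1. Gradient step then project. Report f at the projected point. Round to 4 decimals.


Step 1: Compute gradient at (3.5014, 3.4003).
grad_x = 2*5*3.5014 - 7 = 28.014
grad_y = 2*6*3.4003 - 15 = 25.8036
Step 2: Gradient step.
x_raw = 3.5014 - 0.1*28.014 = 0.7
y_raw = 3.4003 - 0.1*25.8036 = 0.8199
Step 3: Project onto [-2, 5].
x_proj = clip(0.7) = 0.7
y_proj = clip(0.8199) = 0.8199
Step 4: Evaluate f.
f(0.7, 0.8199) = -10.7153


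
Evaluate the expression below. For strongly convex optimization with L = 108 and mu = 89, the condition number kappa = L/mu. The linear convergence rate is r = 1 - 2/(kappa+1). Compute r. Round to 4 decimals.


Step 1: Compute the condition number.
kappa = L/mu = 108/89 = 1.2135
Step 2: Compute the convergence rate.
r = 1 - 2/(kappa + 1) = 1 - 2*mu/(L + mu) = (L - mu)/(L + mu) = 19/197 = 0.0964


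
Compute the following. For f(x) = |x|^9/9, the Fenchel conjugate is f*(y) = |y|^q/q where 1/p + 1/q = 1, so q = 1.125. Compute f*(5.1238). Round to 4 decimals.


The conjugate exponent q satisfies 1/p + 1/q = 1.
p = 9, so q = 9/(9 - 1) = 1.125
|y|^q = 5.1238^1.125 = 6.2848
f*(5.1238) = 6.2848 / 1.125 = 5.5865


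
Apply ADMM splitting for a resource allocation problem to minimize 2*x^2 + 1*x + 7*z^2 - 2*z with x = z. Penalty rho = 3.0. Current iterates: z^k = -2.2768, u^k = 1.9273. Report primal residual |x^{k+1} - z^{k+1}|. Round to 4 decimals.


ADMM iteration with rho = 3.0, z^k = -2.2768, u^k = 1.9273
Step 1: x-update.
Minimize 2*x^2 + 1*x + (3.0/2)*(x + 2.2768 + 1.9273)^2
FOC: (2*2 + 3.0)*x = -1 + 3.0*(-2.2768 - 1.9273)
x^{k+1} = -1.9446
Step 2: z-update.
Minimize 7*z^2 - 2*z + (3.0/2)*(-1.9446 - z + 1.9273)^2
FOC: (2*7 + 3.0)*z = 2 + 3.0*(-1.9446 + 1.9273)
z^{k+1} = 0.1146
Step 3: u-update.
u^{k+1} = 1.9273 - 1.9446 - 0.1146 = -0.1319
Step 4: Primal residual = |-1.9446 - 0.1146| = 2.0592


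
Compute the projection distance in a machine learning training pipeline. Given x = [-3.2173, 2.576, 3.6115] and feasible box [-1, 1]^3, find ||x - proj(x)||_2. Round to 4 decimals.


Project each component onto [-1, 1].
clip(-3.2173) = -1.0, clip(2.576) = 1.0, clip(3.6115) = 1.0
Projection = [-1.0, 1.0, 1.0]
Squared diffs: [4.9164, 2.4838, 6.8199]
Distance = sqrt(14.2201) = 3.771


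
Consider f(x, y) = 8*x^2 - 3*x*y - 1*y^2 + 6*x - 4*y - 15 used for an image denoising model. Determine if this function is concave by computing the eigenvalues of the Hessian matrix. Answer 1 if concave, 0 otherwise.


The Hessian of f(x,y) = 8*x^2 - 3*x*y - 1*y^2 + 6*x - 4*y - 15 is:
H = [[16, -3], [-3, -2]]
Trace = 16 - 2 = 14
Determinant = 16*-2 - (-3)^2 = -41
Discriminant = (14)^2 - 4*-41 = 360.0
Eigenvalues: lambda_1 = -2.4868, lambda_2 = 16.4868
The function is not concave.

0


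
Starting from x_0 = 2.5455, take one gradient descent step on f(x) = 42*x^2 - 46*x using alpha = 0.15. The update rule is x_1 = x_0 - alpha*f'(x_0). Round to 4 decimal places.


We compute the gradient at x_0 and apply the update.
f'(x) = 84*x - 46
f'(2.5455) = 84*2.5455 - 46 = 167.822
x_1 = 2.5455 - 0.15*167.822 = -22.6278


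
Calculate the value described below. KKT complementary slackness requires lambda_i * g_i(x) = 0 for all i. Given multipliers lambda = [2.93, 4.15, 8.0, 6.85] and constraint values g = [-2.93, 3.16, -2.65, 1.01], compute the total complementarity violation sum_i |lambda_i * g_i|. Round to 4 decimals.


KKT complementary slackness check:
lambda_1 * g_1 = 2.93 * -2.93 = -8.5849
lambda_2 * g_2 = 4.15 * 3.16 = 13.114
lambda_3 * g_3 = 8.0 * -2.65 = -21.2
lambda_4 * g_4 = 6.85 * 1.01 = 6.9185
Total violation = 8.5849 + 13.114 + 21.2 + 6.9185 = 49.8174


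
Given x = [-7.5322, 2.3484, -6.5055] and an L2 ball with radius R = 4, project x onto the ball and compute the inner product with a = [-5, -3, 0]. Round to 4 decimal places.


Step 1: Compute ||x|| (intermediates to 6 decimals).
||x|| = sqrt((-7.5322)^2 + 2.3484^2 + (-6.5055)^2) = 10.225974
Step 2: Project.
Since ||x|| > R, scale = R/||x|| = 4/10.225974 = 0.391161, proj(x) = scale * x
proj(x) = [-2.946303, 0.918602, -2.544698]
Step 3: Dot product.
a^T * proj(x) = -5*(-2.946303) - 3*0.918602 + 0*(-2.544698) = 11.9757


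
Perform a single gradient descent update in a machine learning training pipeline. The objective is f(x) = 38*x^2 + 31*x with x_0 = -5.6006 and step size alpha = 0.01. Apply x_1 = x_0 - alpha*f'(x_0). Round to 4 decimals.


We compute the gradient at x_0 and apply the update.
f'(x) = 76*x + 31
f'(-5.6006) = 76*-5.6006 + 31 = -394.6456
x_1 = -5.6006 - 0.01*-394.6456 = -1.6541


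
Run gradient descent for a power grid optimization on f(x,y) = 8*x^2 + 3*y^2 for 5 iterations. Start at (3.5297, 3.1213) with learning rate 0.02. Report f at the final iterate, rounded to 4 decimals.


Gradient descent on f(x,y) = 8*x^2 + 3*y^2.
Starting point: (3.5297, 3.1213), alpha = 0.02
Step 1: grad_x = 2*8*3.5297 = 56.4752, grad_y = 2*3*3.1213 = 18.7278
  x_1 = 3.5297 - 0.02*56.4752 = 2.4002
  y_1 = 3.1213 - 0.02*18.7278 = 2.7467
Step 2: grad_x = 2*8*2.4002 = 38.4031, grad_y = 2*3*2.7467 = 16.4805
  x_2 = 2.4002 - 0.02*38.4031 = 1.6321
  y_2 = 2.7467 - 0.02*16.4805 = 2.4171
Step 3: grad_x = 2*8*1.6321 = 26.1141, grad_y = 2*3*2.4171 = 14.5028
  x_3 = 1.6321 - 0.02*26.1141 = 1.1099
  y_3 = 2.4171 - 0.02*14.5028 = 2.1271
Step 4: grad_x = 2*8*1.1099 = 17.7576, grad_y = 2*3*2.1271 = 12.7625
  x_4 = 1.1099 - 0.02*17.7576 = 0.7547
  y_4 = 2.1271 - 0.02*12.7625 = 1.8718
Step 5: grad_x = 2*8*0.7547 = 12.0752, grad_y = 2*3*1.8718 = 11.231
  x_5 = 0.7547 - 0.02*12.0752 = 0.5132
  y_5 = 1.8718 - 0.02*11.231 = 1.6472
f(0.5132, 1.6472) = 8*0.5132^2 + 3*1.6472^2 = 10.2469


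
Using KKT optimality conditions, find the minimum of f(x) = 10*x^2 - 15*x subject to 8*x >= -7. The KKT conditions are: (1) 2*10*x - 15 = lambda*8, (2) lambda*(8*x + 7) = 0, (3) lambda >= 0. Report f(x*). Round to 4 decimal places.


Step 1: Try lambda = 0 (constraint inactive).
Stationarity: 2*10*x - 15 = 0
x* = 15/(2*10) = 0.75
Check constraint: 8*0.75 = 6.0 >= -7 -- satisfied.
Step 2: Compute optimal value.
f(x*) = 10*0.75^2 - 15*0.75 = -5.625


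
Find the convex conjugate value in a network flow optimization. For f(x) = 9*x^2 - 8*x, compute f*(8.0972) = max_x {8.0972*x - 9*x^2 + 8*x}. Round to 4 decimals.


f*(y) = sup_x {y*x - a*x^2 - b*x} = sup_x {(y-b)*x - a*x^2}
FOC: (y - b) - 2a*x = 0 => x* = (y - b)/(2a)
x* = (8.0972 + 8)/(2*9) = 0.8943
f*(8.0972) = (y-b)^2/(4a) = (8.0972 + 8)^2/(4*9)
= 259.1198/36 = 7.1978


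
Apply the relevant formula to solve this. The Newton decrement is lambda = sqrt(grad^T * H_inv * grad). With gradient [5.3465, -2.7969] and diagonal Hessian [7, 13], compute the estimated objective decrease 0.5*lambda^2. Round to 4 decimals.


Step 1: H is diagonal, so H^(-1) * g = [0.7638, -0.2151].
Step 2: g^T H^(-1) g = sum_i g_i^2 / H_ii
  = (5.3465)^2/7 + (-2.7969)^2/13
  = 4.0836 + 0.6017 = 4.6853
Step 3: Objective decrease = 0.5 * g^T H^(-1) g = 2.3427


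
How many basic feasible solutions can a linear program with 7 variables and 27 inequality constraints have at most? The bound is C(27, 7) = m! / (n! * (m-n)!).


Each vertex corresponds to some choice of n active constraints out of m, so the number of vertices is at most C(m, n) = m! / (n!(m-n)!).
m = 27, n = 7
Numerator: 27 * 26 * 25 * 24 * 23 * 22 * 21
Denominator: 7! = 5040
C(27, 7) = 888030


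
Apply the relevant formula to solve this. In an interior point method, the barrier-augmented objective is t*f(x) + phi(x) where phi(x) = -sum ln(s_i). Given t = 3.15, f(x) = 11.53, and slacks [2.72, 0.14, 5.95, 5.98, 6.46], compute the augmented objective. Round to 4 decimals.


Step 1: Compute log-barrier.
ln values: [1.0006, -1.9661, 1.7834, 1.7884, 1.8656]
phi = -(1.0006 - 1.9661 + 1.7834 + 1.7884 + 1.8656) = -4.472
Step 2: Compute augmented objective.
t*f(x) = 3.15*11.53 = 36.3195
Total = 36.3195 - 4.472 = 31.8475


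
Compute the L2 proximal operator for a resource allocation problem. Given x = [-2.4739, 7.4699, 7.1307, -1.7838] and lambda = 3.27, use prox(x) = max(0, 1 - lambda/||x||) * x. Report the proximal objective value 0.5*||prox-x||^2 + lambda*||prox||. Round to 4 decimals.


Step 1: Compute ||x||.
||x|| = 10.7679
Step 2: Compute scaling factor.
scale = max(0, 1 - 3.27/10.7679) = 0.6963
Step 3: prox(x) = [-1.7226, 5.2014, 4.9653, -1.2421]
||prox(x)|| = 7.4979
Step 4: Proximal objective.
0.5*||prox-x||^2 = 5.3465
lambda*||prox|| = 24.5181
Total = 29.8647


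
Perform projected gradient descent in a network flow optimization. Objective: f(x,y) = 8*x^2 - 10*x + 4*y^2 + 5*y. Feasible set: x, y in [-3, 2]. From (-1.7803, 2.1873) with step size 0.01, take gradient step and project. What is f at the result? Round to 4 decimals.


Step 1: Compute gradient at (-1.7803, 2.1873).
grad_x = 2*8*-1.7803 - 10 = -38.4848
grad_y = 2*4*2.1873 + 5 = 22.4984
Step 2: Gradient step.
x_raw = -1.7803 - 0.01*-38.4848 = -1.3955
y_raw = 2.1873 - 0.01*22.4984 = 1.9623
Step 3: Project onto [-3, 2].
x_proj = clip(-1.3955) = -1.3955
y_proj = clip(1.9623) = 1.9623
Step 4: Evaluate f.
f(-1.3955, 1.9623) = 54.7471


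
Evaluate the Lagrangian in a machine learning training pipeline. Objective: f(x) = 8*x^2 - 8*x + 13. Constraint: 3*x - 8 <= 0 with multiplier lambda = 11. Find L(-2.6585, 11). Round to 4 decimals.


Step 1: Evaluate f(x).
f(-2.6585) = 8*(-2.6585)^2 - 8*(-2.6585) + 13 = 90.809
Step 2: Evaluate g(x).
g(-2.6585) = 3*-2.6585 - 8 = -15.9755
Step 3: Compute Lagrangian.
L = 90.809 + 11*-15.9755 = -84.9215


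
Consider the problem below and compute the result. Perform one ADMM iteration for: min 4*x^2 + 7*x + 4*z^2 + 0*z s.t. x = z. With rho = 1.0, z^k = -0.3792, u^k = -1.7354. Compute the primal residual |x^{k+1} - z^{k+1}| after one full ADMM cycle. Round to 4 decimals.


ADMM iteration with rho = 1.0, z^k = -0.3792, u^k = -1.7354
Step 1: x-update.
Minimize 4*x^2 + 7*x + (1.0/2)*(x + 0.3792 - 1.7354)^2
FOC: (2*4 + 1.0)*x = -7 + 1.0*(-0.3792 + 1.7354)
x^{k+1} = -0.6271
Step 2: z-update.
Minimize 4*z^2 + 0*z + (1.0/2)*(-0.6271 - z - 1.7354)^2
FOC: (2*4 + 1.0)*z = 0 + 1.0*(-0.6271 - 1.7354)
z^{k+1} = -0.2625
Step 3: u-update.
u^{k+1} = -1.7354 - 0.6271 + 0.2625 = -2.1
Step 4: Primal residual = |-0.6271 + 0.2625| = 0.3646


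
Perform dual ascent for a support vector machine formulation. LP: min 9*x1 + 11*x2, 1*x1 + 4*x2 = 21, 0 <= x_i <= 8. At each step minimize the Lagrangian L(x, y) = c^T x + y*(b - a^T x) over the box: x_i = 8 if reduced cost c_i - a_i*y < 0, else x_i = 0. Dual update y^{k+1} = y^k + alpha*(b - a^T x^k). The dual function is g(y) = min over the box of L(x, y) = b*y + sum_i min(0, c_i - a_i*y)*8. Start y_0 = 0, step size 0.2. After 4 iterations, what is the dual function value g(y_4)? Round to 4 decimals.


Dual ascent for LP: min 9*x1 + 11*x2, 1*x1 + 4*x2 = 21, 0 <= x_i <= 8
Step 1: y^k = 0.0, reduced costs: (9.0, 11.0)
  x^k = (0.0, 0.0), subgradient = b - a^T x = 21.0
  y^{k+1} = 0.0 + 0.2*21.0 = 4.2
Step 2: y^k = 4.2, reduced costs: (4.8, -5.8)
  x^k = (0.0, 8.0), subgradient = b - a^T x = -11.0
  y^{k+1} = 4.2 + 0.2*-11.0 = 2.0
Step 3: y^k = 2.0, reduced costs: (7.0, 3.0)
  x^k = (0.0, 0.0), subgradient = b - a^T x = 21.0
  y^{k+1} = 2.0 + 0.2*21.0 = 6.2
Step 4: y^k = 6.2, reduced costs: (2.8, -13.8)
  x^k = (0.0, 8.0), subgradient = b - a^T x = -11.0
  y^{k+1} = 6.2 + 0.2*-11.0 = 4.0
Dual objective at y_4 = 4.0: reduced costs (5.0, -5.0), box minimizer x = (0.0, 8.0)
g(y_4) = b*y + (c1 - a1*y)*x1 + (c2 - a2*y)*x2 = 21*4.0 + 5.0*0.0 + (-5.0)*8.0 = 84.0 + 0.0 - 40.0 = 44.0


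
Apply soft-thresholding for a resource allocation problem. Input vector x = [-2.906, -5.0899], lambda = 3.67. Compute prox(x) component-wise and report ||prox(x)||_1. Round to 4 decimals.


Soft-thresholding with lambda = 3.67:
prox(-2.906) = sign(-2.906)*max(|-2.906| - 3.67, 0) = 0.0
prox(-5.0899) = sign(-5.0899)*max(|-5.0899| - 3.67, 0) = -1.4199
prox(x) = [0.0, -1.4199]
||prox(x)||_1 = 0.0 + 1.4199 = 1.4199


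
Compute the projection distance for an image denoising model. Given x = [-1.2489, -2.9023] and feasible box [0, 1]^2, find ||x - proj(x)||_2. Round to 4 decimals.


Project each component onto [0, 1].
clip(-1.2489) = 0.0, clip(-2.9023) = 0.0
Projection = [0.0, 0.0]
Squared diffs: [1.5598, 8.4233]
Distance = sqrt(9.9831) = 3.1596


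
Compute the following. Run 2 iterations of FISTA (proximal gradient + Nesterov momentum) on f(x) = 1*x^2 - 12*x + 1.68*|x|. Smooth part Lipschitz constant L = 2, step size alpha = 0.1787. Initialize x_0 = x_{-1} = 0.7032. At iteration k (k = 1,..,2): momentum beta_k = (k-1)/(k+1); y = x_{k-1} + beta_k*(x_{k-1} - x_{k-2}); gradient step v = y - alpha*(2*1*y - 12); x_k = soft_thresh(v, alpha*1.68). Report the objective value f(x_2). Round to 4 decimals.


FISTA on f(x) = 1*x^2 - 12*x + 1.68*|x|
L = 2, alpha = 0.1787
Iteration 1: beta = 0.0, y = 0.7032 + 0.0*(0.7032 - 0.7032) = 0.7032
  grad(y) = -10.5936, v = y - alpha*grad = 2.5963
  prox(v) = soft_thresh(2.5963, 0.3002) = 2.2961
Iteration 2: beta = 0.3333, y = 2.2961 + 0.3333*(2.2961 - 0.7032) = 2.827
  grad(y) = -6.346, v = y - alpha*grad = 3.961
  prox(v) = soft_thresh(3.961, 0.3002) = 3.6608
f(x_2) = 1*3.6608^2 - 12*3.6608 + 1.68*|3.6608| = -24.3781


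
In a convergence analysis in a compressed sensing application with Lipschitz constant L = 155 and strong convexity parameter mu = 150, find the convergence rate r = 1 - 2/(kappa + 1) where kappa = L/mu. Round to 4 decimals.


Step 1: Compute the condition number.
kappa = L/mu = 155/150 = 1.0333
Step 2: Compute the convergence rate.
r = 1 - 2/(kappa + 1) = 1 - 2*mu/(L + mu) = (L - mu)/(L + mu) = 5/305 = 0.0164


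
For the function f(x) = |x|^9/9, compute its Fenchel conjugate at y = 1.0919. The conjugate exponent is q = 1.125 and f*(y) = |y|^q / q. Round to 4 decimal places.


The conjugate exponent q satisfies 1/p + 1/q = 1.
p = 9, so q = 9/(9 - 1) = 1.125
|y|^q = 1.0919^1.125 = 1.104
f*(1.0919) = 1.104 / 1.125 = 0.9813


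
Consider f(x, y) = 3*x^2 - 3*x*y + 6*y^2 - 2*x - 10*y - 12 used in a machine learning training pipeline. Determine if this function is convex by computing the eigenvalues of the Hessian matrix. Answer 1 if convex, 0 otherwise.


The Hessian of f(x,y) = 3*x^2 - 3*x*y + 6*y^2 - 2*x - 10*y - 12 is:
H = [[6, -3], [-3, 12]]
Trace = 6 + 12 = 18
Determinant = 6*12 - (-3)^2 = 63
Discriminant = (18)^2 - 4*63 = 72.0
Eigenvalues: lambda_1 = 4.7574, lambda_2 = 13.2426
The function is convex.

1


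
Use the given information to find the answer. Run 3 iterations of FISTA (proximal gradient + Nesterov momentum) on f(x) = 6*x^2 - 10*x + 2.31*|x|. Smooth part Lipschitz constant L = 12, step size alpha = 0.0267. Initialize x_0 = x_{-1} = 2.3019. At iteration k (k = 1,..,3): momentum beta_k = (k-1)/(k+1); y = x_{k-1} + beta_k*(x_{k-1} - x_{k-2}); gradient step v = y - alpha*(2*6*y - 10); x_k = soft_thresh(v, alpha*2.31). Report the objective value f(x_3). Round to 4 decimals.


FISTA on f(x) = 6*x^2 - 10*x + 2.31*|x|
L = 12, alpha = 0.0267
Iteration 1: beta = 0.0, y = 2.3019 + 0.0*(2.3019 - 2.3019) = 2.3019
  grad(y) = 17.6228, v = y - alpha*grad = 1.8314
  prox(v) = soft_thresh(1.8314, 0.0617) = 1.7697
Iteration 2: beta = 0.3333, y = 1.7697 + 0.3333*(1.7697 - 2.3019) = 1.5923
  grad(y) = 9.1075, v = y - alpha*grad = 1.3491
  prox(v) = soft_thresh(1.3491, 0.0617) = 1.2874
Iteration 3: beta = 0.5, y = 1.2874 + 0.5*(1.2874 - 1.7697) = 1.0463
  grad(y) = 2.5558, v = y - alpha*grad = 0.9781
  prox(v) = soft_thresh(0.9781, 0.0617) = 0.9164
f(x_3) = 6*0.9164^2 - 10*0.9164 + 2.31*|0.9164| = -2.0084


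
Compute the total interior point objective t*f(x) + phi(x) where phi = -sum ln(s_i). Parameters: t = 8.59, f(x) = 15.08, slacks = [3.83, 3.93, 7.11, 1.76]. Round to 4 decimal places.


Step 1: Compute log-barrier.
ln values: [1.3429, 1.3686, 1.9615, 0.5653]
phi = -(1.3429 + 1.3686 + 1.9615 + 0.5653) = -5.2383
Step 2: Compute augmented objective.
t*f(x) = 8.59*15.08 = 129.5372
Total = 129.5372 - 5.2383 = 124.2989


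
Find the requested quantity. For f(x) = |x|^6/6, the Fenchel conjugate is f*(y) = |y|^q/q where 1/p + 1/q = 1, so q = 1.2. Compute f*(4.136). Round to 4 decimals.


The conjugate exponent q satisfies 1/p + 1/q = 1.
p = 6, so q = 6/(6 - 1) = 1.2
|y|^q = 4.136^1.2 = 5.4941
f*(4.136) = 5.4941 / 1.2 = 4.5784


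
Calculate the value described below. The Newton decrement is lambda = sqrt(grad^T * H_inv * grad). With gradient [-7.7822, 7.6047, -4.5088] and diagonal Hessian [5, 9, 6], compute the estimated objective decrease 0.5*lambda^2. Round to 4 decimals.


Step 1: H is diagonal, so H^(-1) * g = [-1.5564, 0.845, -0.7515].
Step 2: g^T H^(-1) g = sum_i g_i^2 / H_ii
  = (-7.7822)^2/5 + (7.6047)^2/9 + (-4.5088)^2/6
  = 12.1125 + 6.4257 + 3.3882 = 21.9265
Step 3: Objective decrease = 0.5 * g^T H^(-1) g = 10.9632


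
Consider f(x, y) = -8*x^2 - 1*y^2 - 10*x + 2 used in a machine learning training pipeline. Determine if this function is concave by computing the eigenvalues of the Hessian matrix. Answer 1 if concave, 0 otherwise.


The Hessian of f(x,y) = -8*x^2 - 1*y^2 - 10*x + 2 is:
H = [[-16, 0], [0, -2]]
Trace = -16 - 2 = -18
Determinant = -16*-2 - (0)^2 = 32
Discriminant = (-18)^2 - 4*32 = 196.0
Eigenvalues: lambda_1 = -16.0, lambda_2 = -2.0
The function is concave.

1


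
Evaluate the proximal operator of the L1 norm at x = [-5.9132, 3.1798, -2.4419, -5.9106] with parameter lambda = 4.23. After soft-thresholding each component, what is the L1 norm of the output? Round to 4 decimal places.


Soft-thresholding with lambda = 4.23:
prox(-5.9132) = sign(-5.9132)*max(|-5.9132| - 4.23, 0) = -1.6832
prox(3.1798) = sign(3.1798)*max(|3.1798| - 4.23, 0) = 0.0
prox(-2.4419) = sign(-2.4419)*max(|-2.4419| - 4.23, 0) = 0.0
prox(-5.9106) = sign(-5.9106)*max(|-5.9106| - 4.23, 0) = -1.6806
prox(x) = [-1.6832, 0.0, 0.0, -1.6806]
||prox(x)||_1 = 1.6832 + 0.0 + 0.0 + 1.6806 = 3.3638


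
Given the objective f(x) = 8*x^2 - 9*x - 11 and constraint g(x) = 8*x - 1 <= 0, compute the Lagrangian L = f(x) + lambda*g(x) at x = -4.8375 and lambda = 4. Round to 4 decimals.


Step 1: Evaluate f(x).
f(-4.8375) = 8*(-4.8375)^2 - 9*(-4.8375) - 11 = 219.7488
Step 2: Evaluate g(x).
g(-4.8375) = 8*-4.8375 - 1 = -39.7
Step 3: Compute Lagrangian.
L = 219.7488 + 4*-39.7 = 60.9488


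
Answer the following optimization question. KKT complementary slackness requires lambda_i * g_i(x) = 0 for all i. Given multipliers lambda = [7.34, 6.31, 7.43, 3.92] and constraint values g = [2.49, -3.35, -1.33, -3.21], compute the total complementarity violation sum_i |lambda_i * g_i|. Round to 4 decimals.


KKT complementary slackness check:
lambda_1 * g_1 = 7.34 * 2.49 = 18.2766
lambda_2 * g_2 = 6.31 * -3.35 = -21.1385
lambda_3 * g_3 = 7.43 * -1.33 = -9.8819
lambda_4 * g_4 = 3.92 * -3.21 = -12.5832
Total violation = 18.2766 + 21.1385 + 9.8819 + 12.5832 = 61.8802


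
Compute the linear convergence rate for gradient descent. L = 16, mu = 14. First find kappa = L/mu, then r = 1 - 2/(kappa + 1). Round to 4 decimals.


Step 1: Compute the condition number.
kappa = L/mu = 16/14 = 1.1429
Step 2: Compute the convergence rate.
r = 1 - 2/(kappa + 1) = 1 - 2*mu/(L + mu) = (L - mu)/(L + mu) = 2/30 = 0.0667


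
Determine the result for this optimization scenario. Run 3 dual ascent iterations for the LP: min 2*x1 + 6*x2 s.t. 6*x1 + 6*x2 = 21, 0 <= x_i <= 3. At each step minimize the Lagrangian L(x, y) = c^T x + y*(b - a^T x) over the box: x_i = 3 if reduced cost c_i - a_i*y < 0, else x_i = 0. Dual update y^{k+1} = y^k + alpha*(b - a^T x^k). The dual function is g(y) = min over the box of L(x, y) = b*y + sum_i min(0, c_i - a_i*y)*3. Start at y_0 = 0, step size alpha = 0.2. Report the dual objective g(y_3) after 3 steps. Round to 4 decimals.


Dual ascent for LP: min 2*x1 + 6*x2, 6*x1 + 6*x2 = 21, 0 <= x_i <= 3
Step 1: y^k = 0.0, reduced costs: (2.0, 6.0)
  x^k = (0.0, 0.0), subgradient = b - a^T x = 21.0
  y^{k+1} = 0.0 + 0.2*21.0 = 4.2
Step 2: y^k = 4.2, reduced costs: (-23.2, -19.2)
  x^k = (3.0, 3.0), subgradient = b - a^T x = -15.0
  y^{k+1} = 4.2 + 0.2*-15.0 = 1.2
Step 3: y^k = 1.2, reduced costs: (-5.2, -1.2)
  x^k = (3.0, 3.0), subgradient = b - a^T x = -15.0
  y^{k+1} = 1.2 + 0.2*-15.0 = -1.8
Dual objective at y_3 = -1.8: reduced costs (12.8, 16.8), box minimizer x = (0.0, 0.0)
g(y_3) = b*y + (c1 - a1*y)*x1 + (c2 - a2*y)*x2 = 21*(-1.8) + 12.8*0.0 + 16.8*0.0 = -37.8 + 0.0 + 0.0 = -37.8


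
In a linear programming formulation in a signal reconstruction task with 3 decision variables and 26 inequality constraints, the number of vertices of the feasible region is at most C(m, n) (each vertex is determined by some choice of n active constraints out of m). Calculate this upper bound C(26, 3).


Each vertex corresponds to some choice of n active constraints out of m, so the number of vertices is at most C(m, n) = m! / (n!(m-n)!).
m = 26, n = 3
Numerator: 26 * 25 * 24
Denominator: 3! = 6
C(26, 3) = 2600


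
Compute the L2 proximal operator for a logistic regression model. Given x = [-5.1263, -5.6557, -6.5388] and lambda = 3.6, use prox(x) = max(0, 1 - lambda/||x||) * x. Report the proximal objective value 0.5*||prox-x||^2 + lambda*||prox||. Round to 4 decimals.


Step 1: Compute ||x||.
||x|| = 10.051
Step 2: Compute scaling factor.
scale = max(0, 1 - 3.6/10.051) = 0.6418
Step 3: prox(x) = [-3.2902, -3.63, -4.1968]
||prox(x)|| = 6.451
Step 4: Proximal objective.
0.5*||prox-x||^2 = 6.48
lambda*||prox|| = 23.2236
Total = 29.7035


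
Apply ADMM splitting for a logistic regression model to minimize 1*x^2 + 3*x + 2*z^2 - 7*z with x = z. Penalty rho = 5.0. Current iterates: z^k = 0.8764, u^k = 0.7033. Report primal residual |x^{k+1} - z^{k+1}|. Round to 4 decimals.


ADMM iteration with rho = 5.0, z^k = 0.8764, u^k = 0.7033
Step 1: x-update.
Minimize 1*x^2 + 3*x + (5.0/2)*(x - 0.8764 + 0.7033)^2
FOC: (2*1 + 5.0)*x = -3 + 5.0*(0.8764 - 0.7033)
x^{k+1} = -0.3049
Step 2: z-update.
Minimize 2*z^2 - 7*z + (5.0/2)*(-0.3049 - z + 0.7033)^2
FOC: (2*2 + 5.0)*z = 7 + 5.0*(-0.3049 + 0.7033)
z^{k+1} = 0.9991
Step 3: u-update.
u^{k+1} = 0.7033 - 0.3049 - 0.9991 = -0.6007
Step 4: Primal residual = |-0.3049 - 0.9991| = 1.304


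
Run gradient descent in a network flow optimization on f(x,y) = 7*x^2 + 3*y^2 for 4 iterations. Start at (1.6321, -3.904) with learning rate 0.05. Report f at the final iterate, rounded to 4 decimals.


Gradient descent on f(x,y) = 7*x^2 + 3*y^2.
Starting point: (1.6321, -3.904), alpha = 0.05
Step 1: grad_x = 2*7*1.6321 = 22.8494, grad_y = 2*3*-3.904 = -23.424
  x_1 = 1.6321 - 0.05*22.8494 = 0.4896
  y_1 = -3.904 - 0.05*-23.424 = -2.7328
Step 2: grad_x = 2*7*0.4896 = 6.8548, grad_y = 2*3*-2.7328 = -16.3968
  x_2 = 0.4896 - 0.05*6.8548 = 0.1469
  y_2 = -2.7328 - 0.05*-16.3968 = -1.913
Step 3: grad_x = 2*7*0.1469 = 2.0564, grad_y = 2*3*-1.913 = -11.4778
  x_3 = 0.1469 - 0.05*2.0564 = 0.0441
  y_3 = -1.913 - 0.05*-11.4778 = -1.3391
Step 4: grad_x = 2*7*0.0441 = 0.6169, grad_y = 2*3*-1.3391 = -8.0344
  x_4 = 0.0441 - 0.05*0.6169 = 0.0132
  y_4 = -1.3391 - 0.05*-8.0344 = -0.9374
f(0.0132, -0.9374) = 7*0.0132^2 + 3*(-0.9374)^2 = 2.6371


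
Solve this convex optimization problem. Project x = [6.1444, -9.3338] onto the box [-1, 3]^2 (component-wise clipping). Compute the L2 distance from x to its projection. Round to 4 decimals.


Project each component onto [-1, 3].
clip(6.1444) = 3.0, clip(-9.3338) = -1.0
Projection = [3.0, -1.0]
Squared diffs: [9.8873, 69.4522]
Distance = sqrt(79.3395) = 8.9073


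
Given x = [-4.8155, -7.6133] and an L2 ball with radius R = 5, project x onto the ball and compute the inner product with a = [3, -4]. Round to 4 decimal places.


Step 1: Compute ||x|| (intermediates to 6 decimals).
||x|| = sqrt((-4.8155)^2 + (-7.6133)^2) = 9.008406
Step 2: Project.
Since ||x|| > R, scale = R/||x|| = 5/9.008406 = 0.555037, proj(x) = scale * x
proj(x) = [-2.672781, -4.225663]
Step 3: Dot product.
a^T * proj(x) = 3*(-2.672781) - 4*(-4.225663) = 8.8843


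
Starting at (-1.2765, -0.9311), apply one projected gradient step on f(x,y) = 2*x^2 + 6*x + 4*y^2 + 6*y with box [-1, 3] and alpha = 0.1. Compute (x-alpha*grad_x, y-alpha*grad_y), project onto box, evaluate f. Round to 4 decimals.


Step 1: Compute gradient at (-1.2765, -0.9311).
grad_x = 2*2*-1.2765 + 6 = 0.894
grad_y = 2*4*-0.9311 + 6 = -1.4488
Step 2: Gradient step.
x_raw = -1.2765 - 0.1*0.894 = -1.3659
y_raw = -0.9311 - 0.1*-1.4488 = -0.7862
Step 3: Project onto [-1, 3].
x_proj = clip(-1.3659) = -1.0
y_proj = clip(-0.7862) = -0.7862
Step 4: Evaluate f.
f(-1.0, -0.7862) = -6.2448


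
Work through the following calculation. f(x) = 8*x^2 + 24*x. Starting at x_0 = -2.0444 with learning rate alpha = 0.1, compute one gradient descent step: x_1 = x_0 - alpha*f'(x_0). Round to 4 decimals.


We compute the gradient at x_0 and apply the update.
f'(x) = 16*x + 24
f'(-2.0444) = 16*-2.0444 + 24 = -8.7104
x_1 = -2.0444 - 0.1*-8.7104 = -1.1734


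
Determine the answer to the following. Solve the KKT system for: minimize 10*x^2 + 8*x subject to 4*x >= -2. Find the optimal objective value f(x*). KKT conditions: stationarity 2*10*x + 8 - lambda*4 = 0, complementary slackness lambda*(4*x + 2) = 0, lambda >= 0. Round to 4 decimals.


Step 1: Try lambda = 0 (constraint inactive).
Stationarity: 2*10*x + 8 = 0
x* = -8/(2*10) = -0.4
Check constraint: 4*-0.4 = -1.6 >= -2 -- satisfied.
Step 2: Compute optimal value.
f(x*) = 10*(-0.4)^2 + 8*(-0.4) = -1.6


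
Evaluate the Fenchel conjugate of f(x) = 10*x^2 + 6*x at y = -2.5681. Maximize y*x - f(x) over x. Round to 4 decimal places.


f*(y) = sup_x {y*x - a*x^2 - b*x} = sup_x {(y-b)*x - a*x^2}
FOC: (y - b) - 2a*x = 0 => x* = (y - b)/(2a)
x* = (-2.5681 - 6)/(2*10) = -0.4284
f*(-2.5681) = (y-b)^2/(4a) = (-2.5681 - 6)^2/(4*10)
= 73.4123/40 = 1.8353


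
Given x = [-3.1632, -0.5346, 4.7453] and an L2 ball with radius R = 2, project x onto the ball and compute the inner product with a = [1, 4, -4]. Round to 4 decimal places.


Step 1: Compute ||x|| (intermediates to 6 decimals).
||x|| = sqrt((-3.1632)^2 + (-0.5346)^2 + 4.7453^2) = 5.727958
Step 2: Project.
Since ||x|| > R, scale = R/||x|| = 2/5.727958 = 0.349165, proj(x) = scale * x
proj(x) = [-1.104479, -0.186664, 1.656893]
Step 3: Dot product.
a^T * proj(x) = 1*(-1.104479) + 4*(-0.186664) - 4*1.656893 = -8.4787


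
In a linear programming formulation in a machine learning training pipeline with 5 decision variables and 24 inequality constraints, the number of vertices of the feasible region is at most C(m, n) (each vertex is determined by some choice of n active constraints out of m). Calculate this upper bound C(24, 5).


Each vertex corresponds to some choice of n active constraints out of m, so the number of vertices is at most C(m, n) = m! / (n!(m-n)!).
m = 24, n = 5
Numerator: 24 * 23 * 22 * 21 * 20
Denominator: 5! = 120
C(24, 5) = 42504


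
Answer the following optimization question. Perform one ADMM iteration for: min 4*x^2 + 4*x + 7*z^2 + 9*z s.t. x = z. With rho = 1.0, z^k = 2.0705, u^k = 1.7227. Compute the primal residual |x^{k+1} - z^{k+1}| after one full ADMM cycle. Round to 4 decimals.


ADMM iteration with rho = 1.0, z^k = 2.0705, u^k = 1.7227
Step 1: x-update.
Minimize 4*x^2 + 4*x + (1.0/2)*(x - 2.0705 + 1.7227)^2
FOC: (2*4 + 1.0)*x = -4 + 1.0*(2.0705 - 1.7227)
x^{k+1} = -0.4058
Step 2: z-update.
Minimize 7*z^2 + 9*z + (1.0/2)*(-0.4058 - z + 1.7227)^2
FOC: (2*7 + 1.0)*z = -9 + 1.0*(-0.4058 + 1.7227)
z^{k+1} = -0.5122
Step 3: u-update.
u^{k+1} = 1.7227 - 0.4058 + 0.5122 = 1.8291
Step 4: Primal residual = |-0.4058 + 0.5122| = 0.1064


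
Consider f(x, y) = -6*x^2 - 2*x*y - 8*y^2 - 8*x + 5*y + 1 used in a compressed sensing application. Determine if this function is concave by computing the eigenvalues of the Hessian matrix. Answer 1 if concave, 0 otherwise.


The Hessian of f(x,y) = -6*x^2 - 2*x*y - 8*y^2 - 8*x + 5*y + 1 is:
H = [[-12, -2], [-2, -16]]
Trace = -12 - 16 = -28
Determinant = -12*-16 - (-2)^2 = 188
Discriminant = (-28)^2 - 4*188 = 32.0
Eigenvalues: lambda_1 = -16.8284, lambda_2 = -11.1716
The function is concave.

1


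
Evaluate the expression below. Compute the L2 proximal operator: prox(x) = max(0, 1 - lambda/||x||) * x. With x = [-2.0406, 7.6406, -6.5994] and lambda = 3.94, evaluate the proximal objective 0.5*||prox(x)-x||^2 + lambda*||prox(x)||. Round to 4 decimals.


Step 1: Compute ||x||.
||x|| = 10.3002
Step 2: Compute scaling factor.
scale = max(0, 1 - 3.94/10.3002) = 0.6175
Step 3: prox(x) = [-1.26, 4.718, -4.075]
||prox(x)|| = 6.3602
Step 4: Proximal objective.
0.5*||prox-x||^2 = 7.7618
lambda*||prox|| = 25.0592
Total = 32.8211


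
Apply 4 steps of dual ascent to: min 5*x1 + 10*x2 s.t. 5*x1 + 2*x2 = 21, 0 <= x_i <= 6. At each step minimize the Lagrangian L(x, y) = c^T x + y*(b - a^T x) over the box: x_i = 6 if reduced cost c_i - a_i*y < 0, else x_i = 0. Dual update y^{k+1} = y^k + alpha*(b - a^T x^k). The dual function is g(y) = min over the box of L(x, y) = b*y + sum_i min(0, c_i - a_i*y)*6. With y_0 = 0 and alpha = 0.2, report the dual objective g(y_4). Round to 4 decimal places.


Dual ascent for LP: min 5*x1 + 10*x2, 5*x1 + 2*x2 = 21, 0 <= x_i <= 6
Step 1: y^k = 0.0, reduced costs: (5.0, 10.0)
  x^k = (0.0, 0.0), subgradient = b - a^T x = 21.0
  y^{k+1} = 0.0 + 0.2*21.0 = 4.2
Step 2: y^k = 4.2, reduced costs: (-16.0, 1.6)
  x^k = (6.0, 0.0), subgradient = b - a^T x = -9.0
  y^{k+1} = 4.2 + 0.2*-9.0 = 2.4
Step 3: y^k = 2.4, reduced costs: (-7.0, 5.2)
  x^k = (6.0, 0.0), subgradient = b - a^T x = -9.0
  y^{k+1} = 2.4 + 0.2*-9.0 = 0.6
Step 4: y^k = 0.6, reduced costs: (2.0, 8.8)
  x^k = (0.0, 0.0), subgradient = b - a^T x = 21.0
  y^{k+1} = 0.6 + 0.2*21.0 = 4.8
Dual objective at y_4 = 4.8: reduced costs (-19.0, 0.4), box minimizer x = (6.0, 0.0)
g(y_4) = b*y + (c1 - a1*y)*x1 + (c2 - a2*y)*x2 = 21*4.8 + (-19.0)*6.0 + 0.4*0.0 = 100.8 - 114.0 + 0.0 = -13.2


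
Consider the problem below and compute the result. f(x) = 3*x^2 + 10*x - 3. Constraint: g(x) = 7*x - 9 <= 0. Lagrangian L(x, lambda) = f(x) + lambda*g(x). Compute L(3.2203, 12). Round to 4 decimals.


Step 1: Evaluate f(x).
f(3.2203) = 3*3.2203^2 + 10*3.2203 - 3 = 60.314
Step 2: Evaluate g(x).
g(3.2203) = 7*3.2203 - 9 = 13.5421
Step 3: Compute Lagrangian.
L = 60.314 + 12*13.5421 = 222.8192


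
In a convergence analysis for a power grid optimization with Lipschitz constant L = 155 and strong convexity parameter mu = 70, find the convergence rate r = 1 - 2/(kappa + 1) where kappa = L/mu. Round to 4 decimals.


Step 1: Compute the condition number.
kappa = L/mu = 155/70 = 2.2143
Step 2: Compute the convergence rate.
r = 1 - 2/(kappa + 1) = 1 - 2*mu/(L + mu) = (L - mu)/(L + mu) = 85/225 = 0.3778


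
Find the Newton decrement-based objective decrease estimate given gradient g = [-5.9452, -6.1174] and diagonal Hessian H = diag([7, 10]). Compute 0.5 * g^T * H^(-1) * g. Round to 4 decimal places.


Step 1: H is diagonal, so H^(-1) * g = [-0.8493, -0.6117].
Step 2: g^T H^(-1) g = sum_i g_i^2 / H_ii
  = (-5.9452)^2/7 + (-6.1174)^2/10
  = 5.0493 + 3.7423 = 8.7916
Step 3: Objective decrease = 0.5 * g^T H^(-1) g = 4.3958


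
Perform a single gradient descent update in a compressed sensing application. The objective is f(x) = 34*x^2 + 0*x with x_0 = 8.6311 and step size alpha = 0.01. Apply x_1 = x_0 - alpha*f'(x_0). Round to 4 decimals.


We compute the gradient at x_0 and apply the update.
f'(x) = 68*x + 0
f'(8.6311) = 68*8.6311 + 0 = 586.9148
x_1 = 8.6311 - 0.01*586.9148 = 2.762


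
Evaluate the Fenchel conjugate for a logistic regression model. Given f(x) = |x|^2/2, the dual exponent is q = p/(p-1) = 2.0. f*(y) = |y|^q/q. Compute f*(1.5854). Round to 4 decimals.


The conjugate exponent q satisfies 1/p + 1/q = 1.
p = 2, so q = 2/(2 - 1) = 2.0
|y|^q = 1.5854^2.0 = 2.5135
f*(1.5854) = 2.5135 / 2.0 = 1.2567


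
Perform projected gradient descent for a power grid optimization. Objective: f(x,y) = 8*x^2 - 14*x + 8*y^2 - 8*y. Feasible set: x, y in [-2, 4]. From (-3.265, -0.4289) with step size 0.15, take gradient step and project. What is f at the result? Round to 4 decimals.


Step 1: Compute gradient at (-3.265, -0.4289).
grad_x = 2*8*-3.265 - 14 = -66.24
grad_y = 2*8*-0.4289 - 8 = -14.8624
Step 2: Gradient step.
x_raw = -3.265 - 0.15*-66.24 = 6.671
y_raw = -0.4289 - 0.15*-14.8624 = 1.8005
Step 3: Project onto [-2, 4].
x_proj = clip(6.671) = 4.0
y_proj = clip(1.8005) = 1.8005
Step 4: Evaluate f.
f(4.0, 1.8005) = 83.5296


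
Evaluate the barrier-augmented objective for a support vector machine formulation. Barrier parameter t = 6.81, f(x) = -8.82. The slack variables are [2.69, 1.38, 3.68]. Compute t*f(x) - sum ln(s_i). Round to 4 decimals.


Step 1: Compute log-barrier.
ln values: [0.9895, 0.3221, 1.3029]
phi = -(0.9895 + 0.3221 + 1.3029) = -2.6145
Step 2: Compute augmented objective.
t*f(x) = 6.81*-8.82 = -60.0642
Total = -60.0642 - 2.6145 = -62.6787


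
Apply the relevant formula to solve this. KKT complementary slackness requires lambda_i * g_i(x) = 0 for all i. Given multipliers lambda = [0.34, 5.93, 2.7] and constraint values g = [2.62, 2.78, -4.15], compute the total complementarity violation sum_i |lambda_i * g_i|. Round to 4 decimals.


KKT complementary slackness check:
lambda_1 * g_1 = 0.34 * 2.62 = 0.8908
lambda_2 * g_2 = 5.93 * 2.78 = 16.4854
lambda_3 * g_3 = 2.7 * -4.15 = -11.205
Total violation = 0.8908 + 16.4854 + 11.205 = 28.5812


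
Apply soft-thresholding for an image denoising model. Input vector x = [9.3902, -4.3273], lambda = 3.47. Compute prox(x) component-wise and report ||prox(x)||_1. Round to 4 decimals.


Soft-thresholding with lambda = 3.47:
prox(9.3902) = sign(9.3902)*max(|9.3902| - 3.47, 0) = 5.9202
prox(-4.3273) = sign(-4.3273)*max(|-4.3273| - 3.47, 0) = -0.8573
prox(x) = [5.9202, -0.8573]
||prox(x)||_1 = 5.9202 + 0.8573 = 6.7775


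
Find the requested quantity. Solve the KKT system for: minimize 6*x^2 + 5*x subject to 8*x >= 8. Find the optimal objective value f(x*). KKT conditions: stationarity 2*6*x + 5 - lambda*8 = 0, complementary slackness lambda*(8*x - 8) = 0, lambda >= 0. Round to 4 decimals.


Step 1: Try lambda = 0 (constraint inactive).
x_unc = -5/(2*6) = -0.4167
Check: 8*-0.4167 = -3.3336 < 8 -- violated!
Step 2: Constraint must be active: 8*x = 8
x* = 8/8 = 1.0
lambda = (2*6*1.0 + 5)/8 = 2.125
Step 3: Compute optimal value.
f(x*) = 6*1.0^2 + 5*1.0 = 11.0
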